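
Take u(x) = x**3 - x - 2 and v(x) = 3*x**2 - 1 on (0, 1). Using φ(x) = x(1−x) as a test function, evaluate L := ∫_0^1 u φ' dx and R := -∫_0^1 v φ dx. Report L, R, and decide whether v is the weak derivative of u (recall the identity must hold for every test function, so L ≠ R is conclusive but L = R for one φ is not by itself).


LHS = 1/60, RHS = 1/60. Yes, v = u' weakly.

u(x) = x**3 - x - 2, classical derivative u'(x) = 3*x**2 - 1.
φ(x) = x(1−x), so φ'(x) = 1 - 2*x.
Note φ(0) = φ(1) = 0, so the boundary term u·φ vanishes.
LHS = ∫_0^1 u(x) φ'(x) dx = ∫_0^1 (-2*x^4 + x^3 + 2*x^2 + 3*x - 2) dx. Term by term:
  ∫_0^1 -2*x^4 dx = -2/5;  ∫_0^1 x^3 dx = 1/4;  ∫_0^1 2*x^2 dx = 2/3;
  ∫_0^1 3*x dx = 3/2;  ∫_0^1 -2 dx = -2.
Sum: -2/5 + 1/4 + 2/3 + 3/2 − 2 = 1/60.
So LHS = 1/60.
∫_0^1 v(x) φ(x) dx = ∫_0^1 (-3*x^4 + 3*x^3 + x^2 - x) dx. Term by term:
  ∫_0^1 -3*x^4 dx = -3/5;  ∫_0^1 3*x^3 dx = 3/4;  ∫_0^1 x^2 dx = 1/3;
  ∫_0^1 -x dx = -1/2.
Sum: -3/5 + 3/4 + 1/3 − 1/2 = -1/60.
So RHS = -∫_0^1 v(x) φ(x) dx = 1/60.
LHS = RHS, so the identity holds for this test φ.
Moreover u is smooth here and v(x) = u'(x) = 3*x**2 - 1 pointwise, so the identity holds for every test function. Hence v is the weak derivative of u.


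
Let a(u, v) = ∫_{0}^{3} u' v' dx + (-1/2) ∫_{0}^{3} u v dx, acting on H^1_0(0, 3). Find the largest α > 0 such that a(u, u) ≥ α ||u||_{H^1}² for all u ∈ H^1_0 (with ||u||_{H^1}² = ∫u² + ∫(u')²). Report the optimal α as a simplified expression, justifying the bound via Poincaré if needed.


α = (-9/2 + π^2)/(9 + π^2)

Coercivity of a(·,·) on H^1_0(0, 3) means a(u, u) ≥ α ||u||_{H^1}² for every u ∈ H^1_0.
The interval has length L = 3, and Poincaré/coercivity depend only on L. Here a(u, u) = ∫(u')² + (-1/2)·∫u².
Here c = -1/2 < 0 with |c| < (π/L)² = π^2/9, so coercivity still holds. The condition a(u,u) ≥ α||u||_{H^1}² reads (1−α)∫(u')² ≥ (α−c)∫u². Any admissible α is ≤ 1 (rapidly oscillating u have ∫u²/∫(u')² → 0), and α = 1 would force 0 ≥ (1−c)∫u², impossible since c < 1; so 1−α > 0. By the sharp Poincaré inequality on H^1_0 of an interval of length L, ∫(u')² ≥ (π/L)²∫u² with equality for the first sine mode sin(π(x−x₀)/L) (x₀ the left endpoint), so the inequality holds for all u iff (1−α)(π/L)² ≥ α − c, i.e. α ≤ ((π/L)² + c)/((π/L)² + 1) = (1 + c(L/π)²)/(1 + (L/π)²). (Direct route, valid since c ≤ 0: Poincaré gives c∫u² ≥ c(L/π)²∫(u')², so a(u,u) ≥ (1 + c(L/π)²)∫(u')², while ||u||_{H^1}² ≤ (1 + (L/π)²)∫(u')²; dividing yields the same α.) With (π/L)² = π^2/9 and c = -1/2, the largest admissible constant is α = ((π/L)² + c)/((π/L)² + 1).
Simplifying, α = (-9/2 + π^2)/(9 + π^2).


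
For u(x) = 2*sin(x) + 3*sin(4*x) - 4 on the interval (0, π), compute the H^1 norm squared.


||u||_{H^1(0,π)}^2 = -32 + 193*π/2

u'(x) = 2*cos(x) + 12*cos(4*x).
Expand u² and (u')² and integrate term by term on (0, π), using: for integers n ≥ 1, ∫_0^π sin²(nx) dx = ∫_0^π cos²(nx) dx = π/2; for n ≠ n', ∫_0^π sin(nx)sin(n'x) dx = ∫_0^π cos(nx)cos(n'x) dx = 0; and by product-to-sum, ∫_0^π sin(nx)cos(n'x) dx = ½∫_0^π [sin((n+n')x) + sin((n−n')x)] dx, which is 0 when n+n' is even and 2n/(n²−n'²) when n+n' is odd (it need not vanish on (0, π)). For the constant mode: ∫_0^π 1 dx = π, ∫_0^π cos(nx) dx = 0, ∫_0^π sin(nx) dx = (1−(−1)^n)/n.
  u² squared terms: (-4)²·∫1 dx = 16·π = 16*π;  (2)²·∫sin(x)² dx = 4·π/2 = 2*π;  (3)²·∫sin(4x)² dx = 9·π/2 = 9*π/2.
  u² cross terms: 2·(-4)·(2)·∫1·sin(x) dx = -16·(2) = -32;  2·(-4)·(3)·∫1·sin(4x) dx = -24·(0) = 0;  2·(2)·(3)·∫sin(x)·sin(4x) dx = 12·(0) = 0.
  So ∫_0^π u² dx = 16*π + 2*π + 9*π/2 − 32 + 0 + 0 = -32 + 45*π/2.
  (u')² squared terms: (2)²·∫cos(x)² dx = 4·π/2 = 2*π;  (12)²·∫cos(4x)² dx = 144·π/2 = 72*π.
  (u')² cross terms: 2·(2)·(12)·∫cos(x)·cos(4x) dx = 48·(0) = 0.
  So ∫_0^π (u')² dx = 2*π + 72*π + 0 = 74*π.
||u||_{H^1}^2 = (-32 + 45*π/2) + (74*π) = -32 + 193*π/2.


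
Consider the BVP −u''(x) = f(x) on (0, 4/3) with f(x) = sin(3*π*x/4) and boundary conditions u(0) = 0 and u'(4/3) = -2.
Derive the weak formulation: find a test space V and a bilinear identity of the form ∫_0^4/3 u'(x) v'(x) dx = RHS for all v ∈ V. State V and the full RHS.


V = {v ∈ H^1(0, 4/3) : v(0) = 0} (test functions vanish at x = 0 where u is specified); weak form: ∫_0^4/3 u'v' dx = ∫_0^4/3 (sin(3*π*x/4)) v dx − 2·v(4/3) for all v ∈ V.

Multiply both sides by a test function v and integrate from 0 to 4/3:
  ∫_0^4/3 −u''(x) v(x) dx = ∫_0^4/3 f(x) v(x) dx.
Integrate the LHS by parts once:
  ∫_0^4/3 −u'' v dx = −[u'(x) v(x)]_0^4/3 + ∫_0^4/3 u'(x) v'(x) dx.
Thus ∫_0^4/3 u'(x) v'(x) dx = ∫_0^4/3 f(x) v(x) dx + [u'(x) v(x)]_0^4/3.
Choose V so that boundary terms are either known or forced to vanish.
Mixed BC: u(0) = 0 (Dirichlet) and u'(4/3) = -2 (Neumann). Define V = {v ∈ H^1(0, 4/3) : v(0) = 0}. Then [u' v]_0^4/3 = u'(4/3)·v(4/3) − u'(0)·0 = − 2·v(4/3).
Weak formulation: find u (satisfying any essential BC) such that ∫_0^4/3 u'(x) v'(x) dx = ∫_0^4/3 f v dx − 2·v(4/3) for all v ∈ V (Dirichlet at 0 absorbed into V; Neumann datum at x = 4/3 contributes the boundary term).
Substituting f(x) = sin(3*π*x/4), the right-hand side is ∫_0^4/3 (sin(3*π*x/4)) v dx − 2·v(4/3).


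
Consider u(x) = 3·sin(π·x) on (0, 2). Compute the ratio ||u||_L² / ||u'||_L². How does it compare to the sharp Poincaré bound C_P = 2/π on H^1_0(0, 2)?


||u||_L² / ||u'||_L² = 1/π < C_P = 2/π.

u(x) = 3·sin(π·x), so u'(x) = 3*π*cos(π*x).
Writing u(x) = A·sin(kπx/L) with A = 3 and k = 2, use ∫_0^L sin²(kπx/L) dx = L/2 and ∫_0^L cos²(kπx/L) dx = L/2.
u² = 9·sin²(π·x) and (u')² = 9*π^2·cos²(π·x), and each of sin², cos² integrates to L/2 = 1 over (0, 2).
∫_0^2 u² dx = 9, so ||u||_L² = 3.
∫_0^2 (u')² dx = 9*π^2, so ||u'||_L² = 3*π.
Ratio ||u||_L² / ||u'||_L² = 1/π.
Sharp Poincaré constant on H^1_0(0, 2) is C_P = L/π = 2/π, achieved by sin(π/2·x).
This is the k = 2 harmonic; the ratio L/(kπ) is strictly less than C_P = L/π, consistent with the sharp inequality ||u||_L² ≤ C_P ||u'||_L².


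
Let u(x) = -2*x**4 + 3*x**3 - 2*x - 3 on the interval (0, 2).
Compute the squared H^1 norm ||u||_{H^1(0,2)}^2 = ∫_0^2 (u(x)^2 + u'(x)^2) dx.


||u||_{H^1}^2 = 84046/315

The H^1 norm (squared) on an interval (0, L) is
  ||u||_{H^1}^2 = ∫_0^L u(x)^2 dx + ∫_0^L u'(x)^2 dx.
Compute u'(x) = -8*x**3 + 9*x**2 - 2.
Then u(x)^2 = 4*x**8 - 12*x**7 + 9*x**6 + 8*x**5 - 18*x**3 + 4*x**2 + 12*x + 9 and u'(x)^2 = 64*x**6 - 144*x**5 + 81*x**4 + 32*x**3 - 36*x**2 + 4.
Integrate each monomial from 0 to 2 using ∫_0^2 c·x^n dx = c·2^(n+1)/(n+1):
  ∫_0^2 u(x)^2 dx = ∫_0^2 (4*x^8 - 12*x^7 + 9*x^6 + 8*x^5 - 18*x^3 + 4*x^2 + 12*x + 9) dx. Term by term:
    ∫_0^2 4*x^8 dx = 2048/9;  ∫_0^2 -12*x^7 dx = -384;  ∫_0^2 9*x^6 dx = 1152/7;
    ∫_0^2 8*x^5 dx = 256/3;  ∫_0^2 -18*x^3 dx = -72;  ∫_0^2 4*x^2 dx = 32/3;
    ∫_0^2 12*x dx = 24;  ∫_0^2 9 dx = 18.
  Sum: 2048/9 − 384 + 1152/7 + 256/3 − 72 + 32/3 + 24 + 18 = 4670/63.
  ∫_0^2 u'(x)^2 dx = ∫_0^2 (64*x^6 - 144*x^5 + 81*x^4 + 32*x^3 - 36*x^2 + 4) dx. Term by term:
    ∫_0^2 64*x^6 dx = 8192/7;  ∫_0^2 -144*x^5 dx = -1536;  ∫_0^2 81*x^4 dx = 2592/5;
    ∫_0^2 32*x^3 dx = 128;  ∫_0^2 -36*x^2 dx = -96;  ∫_0^2 4 dx = 8.
  Sum: 8192/7 − 1536 + 2592/5 + 128 − 96 + 8 = 6744/35.
Adding: ||u||_{H^1}^2 = 4670/63 + 6744/35 = 84046/315.


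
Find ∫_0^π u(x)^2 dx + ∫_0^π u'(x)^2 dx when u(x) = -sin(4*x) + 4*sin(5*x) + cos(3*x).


||u||_{H^1(0,π)}^2 = -160/7 + 443*π/2

u'(x) = -3*sin(3*x) - 4*cos(4*x) + 20*cos(5*x).
Expand u² and (u')² and integrate term by term on (0, π), using: for integers n ≥ 1, ∫_0^π sin²(nx) dx = ∫_0^π cos²(nx) dx = π/2; for n ≠ n', ∫_0^π sin(nx)sin(n'x) dx = ∫_0^π cos(nx)cos(n'x) dx = 0; and by product-to-sum, ∫_0^π sin(nx)cos(n'x) dx = ½∫_0^π [sin((n+n')x) + sin((n−n')x)] dx, which is 0 when n+n' is even and 2n/(n²−n'²) when n+n' is odd (it need not vanish on (0, π)).
  u² squared terms: (-1)²·∫sin(4x)² dx = 1·π/2 = π/2;  (4)²·∫sin(5x)² dx = 16·π/2 = 8*π;  (1)²·∫cos(3x)² dx = 1·π/2 = π/2.
  u² cross terms: 2·(-1)·(4)·∫sin(4x)·sin(5x) dx = -8·(0) = 0;  2·(-1)·(1)·∫sin(4x)·cos(3x) dx = -2·(8/7) = -16/7;  2·(4)·(1)·∫sin(5x)·cos(3x) dx = 8·(0) = 0.
  So ∫_0^π u² dx = π/2 + 8*π + π/2 + 0 − 16/7 + 0 = -16/7 + 9*π.
  (u')² squared terms: (-4)²·∫cos(4x)² dx = 16·π/2 = 8*π;  (-3)²·∫sin(3x)² dx = 9·π/2 = 9*π/2;  (20)²·∫cos(5x)² dx = 400·π/2 = 200*π.
  (u')² cross terms: 2·(-4)·(-3)·∫cos(4x)·sin(3x) dx = 24·(-6/7) = -144/7;  2·(-4)·(20)·∫cos(4x)·cos(5x) dx = -160·(0) = 0;  2·(-3)·(20)·∫sin(3x)·cos(5x) dx = -120·(0) = 0.
  So ∫_0^π (u')² dx = 8*π + 9*π/2 + 200*π − 144/7 + 0 + 0 = -144/7 + 425*π/2.
||u||_{H^1}^2 = (-16/7 + 9*π) + (-144/7 + 425*π/2) = -160/7 + 443*π/2.


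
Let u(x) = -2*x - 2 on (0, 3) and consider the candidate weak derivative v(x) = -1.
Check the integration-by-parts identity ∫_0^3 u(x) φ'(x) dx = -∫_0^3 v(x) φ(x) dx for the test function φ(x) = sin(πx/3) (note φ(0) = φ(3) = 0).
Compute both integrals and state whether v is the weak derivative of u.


LHS = 12/π, RHS = 6/π. No, v is not the weak derivative of u.

u(x) = -2*x - 2, classical derivative u'(x) = -2.
φ(x) = sin(πx/3), so φ'(x) = π*cos(π*x/3)/3.
Note φ(0) = φ(3) = 0, so the boundary term u·φ vanishes.
LHS = ∫_0^3 u(x) φ'(x) dx = ∫_0^3 (-2*π*x*cos(π*x/3)/3 - 2*π*cos(π*x/3)/3) dx. Term by term:
  ∫_0^3 -2*π*cos(π*x/3)/3 dx = 0;  ∫_0^3 -2*π*x*cos(π*x/3)/3 dx = 12/π.
Sum: 0 + 12/π = 12/π.
So LHS = 12/π.
∫_0^3 v(x) φ(x) dx = ∫_0^3 (-sin(π*x/3)) dx. Term by term:
  ∫_0^3 -sin(π*x/3) dx = -6/π.
So RHS = -∫_0^3 v(x) φ(x) dx = 6/π.
LHS − RHS = 6/π ≠ 0, so the identity fails.
(For a valid weak derivative the identity must hold for EVERY test function, in particular this one. The failure shows v is NOT the weak derivative of u.)
Correct weak derivative would be u'(x) = -2.


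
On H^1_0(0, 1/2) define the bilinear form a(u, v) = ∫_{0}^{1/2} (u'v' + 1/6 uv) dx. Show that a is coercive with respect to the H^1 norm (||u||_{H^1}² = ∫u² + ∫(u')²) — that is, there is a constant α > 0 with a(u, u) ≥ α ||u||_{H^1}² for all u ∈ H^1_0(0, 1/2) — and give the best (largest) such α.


α = (1 + 24*π^2)/(6*(1 + 4*π^2))

Coercivity of a(·,·) on H^1_0(0, 1/2) means a(u, u) ≥ α ||u||_{H^1}² for every u ∈ H^1_0.
The interval has length L = 1/2, and Poincaré/coercivity depend only on L. Here a(u, u) = ∫(u')² + (1/6)·∫u².
Here 0 < c = 1/6 < 1. The condition a(u,u) ≥ α||u||_{H^1}² reads (1−α)∫(u')² ≥ (α−c)∫u². Any admissible α is ≤ 1 (rapidly oscillating u have ∫u²/∫(u')² → 0), and α = 1 would force 0 ≥ (1−c)∫u², impossible since c < 1; so 1−α > 0. By the sharp Poincaré inequality on H^1_0 of an interval of length L, ∫(u')² ≥ (π/L)²∫u² with equality for the first sine mode sin(π(x−x₀)/L) (x₀ the left endpoint), so the inequality holds for all u iff (1−α)(π/L)² ≥ α − c, i.e. α ≤ ((π/L)² + c)/((π/L)² + 1) = (1 + c(L/π)²)/(1 + (L/π)²). With (π/L)² = 4*π^2 and c = 1/6, the largest admissible constant is α = ((π/L)² + c)/((π/L)² + 1).
Simplifying, α = (1 + 24*π^2)/(6*(1 + 4*π^2)).


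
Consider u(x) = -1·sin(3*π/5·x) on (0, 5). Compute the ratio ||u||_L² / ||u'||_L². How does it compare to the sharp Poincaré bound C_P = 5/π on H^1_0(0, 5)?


||u||_L² / ||u'||_L² = 5/(3*π) < C_P = 5/π.

u(x) = -1·sin(3*π/5·x), so u'(x) = -3*π*cos(3*π*x/5)/5.
Writing u(x) = A·sin(kπx/L) with A = -1 and k = 3, use ∫_0^L sin²(kπx/L) dx = L/2 and ∫_0^L cos²(kπx/L) dx = L/2.
u² = 1·sin²(3*π/5·x) and (u')² = 9*π^2/25·cos²(3*π/5·x), and each of sin², cos² integrates to L/2 = 5/2 over (0, 5).
∫_0^5 u² dx = 5/2, so ||u||_L² = sqrt(10)/2.
∫_0^5 (u')² dx = 9*π^2/10, so ||u'||_L² = 3*sqrt(10)*π/10.
Ratio ||u||_L² / ||u'||_L² = 5/(3*π).
Sharp Poincaré constant on H^1_0(0, 5) is C_P = L/π = 5/π, achieved by sin(π/5·x).
This is the k = 3 harmonic; the ratio L/(kπ) is strictly less than C_P = L/π, consistent with the sharp inequality ||u||_L² ≤ C_P ||u'||_L².


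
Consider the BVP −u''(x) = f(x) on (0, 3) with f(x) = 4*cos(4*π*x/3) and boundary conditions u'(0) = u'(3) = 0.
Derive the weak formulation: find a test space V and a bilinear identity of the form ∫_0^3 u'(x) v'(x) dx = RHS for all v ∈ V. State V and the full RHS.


V = H^1(0, 3) (no boundary constraint on v; u is determined up to an additive constant); weak form: ∫_0^3 u'v' dx = ∫_0^3 (4*cos(4*π*x/3)) v dx for all v ∈ V.

Multiply both sides by a test function v and integrate from 0 to 3:
  ∫_0^3 −u''(x) v(x) dx = ∫_0^3 f(x) v(x) dx.
Integrate the LHS by parts once:
  ∫_0^3 −u'' v dx = −[u'(x) v(x)]_0^3 + ∫_0^3 u'(x) v'(x) dx.
Thus ∫_0^3 u'(x) v'(x) dx = ∫_0^3 f(x) v(x) dx + [u'(x) v(x)]_0^3.
Choose V so that boundary terms are either known or forced to vanish.
u has homogeneous Neumann: u'(0) = u'(3) = 0. So [u' v]_0^3 = 0·v(3) − 0·v(0) = 0 for any v; take V = H^1(0, 3).
Weak formulation: find u (satisfying any essential BC) such that ∫_0^3 u'(x) v'(x) dx = ∫_0^3 f v dx for all v ∈ V (homogeneous Neumann, so boundary terms vanish).
Substituting f(x) = 4*cos(4*π*x/3), the right-hand side is ∫_0^3 (4*cos(4*π*x/3)) v dx.
Compatibility check (pure Neumann): taking v ≡ 1 ∈ V gives 0 = ∫_0^3 f dx + (0) − (0), i.e. ∫_0^3 f dx must equal u'(0) − u'(3) = 0. Indeed ∫_0^3 (4*cos(4*π*x/3)) dx = 0, so the data are compatible. The solution is then unique only up to an additive constant (fix it e.g. by requiring ∫_0^3 u dx = 0).


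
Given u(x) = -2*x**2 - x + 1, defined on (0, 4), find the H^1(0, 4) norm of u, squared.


||u||_{H^1}^2 = 21128/15

The H^1 norm (squared) on an interval (0, L) is
  ||u||_{H^1}^2 = ∫_0^L u(x)^2 dx + ∫_0^L u'(x)^2 dx.
Compute u'(x) = -4*x - 1.
Then u(x)^2 = 4*x**4 + 4*x**3 - 3*x**2 - 2*x + 1 and u'(x)^2 = 16*x**2 + 8*x + 1.
Integrate each monomial from 0 to 4 using ∫_0^4 c·x^n dx = c·4^(n+1)/(n+1):
  ∫_0^4 u(x)^2 dx = ∫_0^4 (4*x^4 + 4*x^3 - 3*x^2 - 2*x + 1) dx. Term by term:
    ∫_0^4 4*x^4 dx = 4096/5;  ∫_0^4 4*x^3 dx = 256;  ∫_0^4 -3*x^2 dx = -64;
    ∫_0^4 -2*x dx = -16;  ∫_0^4 1 dx = 4.
  Sum: 4096/5 + 256 − 64 − 16 + 4 = 4996/5.
  ∫_0^4 u'(x)^2 dx = ∫_0^4 (16*x^2 + 8*x + 1) dx. Term by term:
    ∫_0^4 16*x^2 dx = 1024/3;  ∫_0^4 8*x dx = 64;  ∫_0^4 1 dx = 4.
  Sum: 1024/3 + 64 + 4 = 1228/3.
Adding: ||u||_{H^1}^2 = 4996/5 + 1228/3 = 21128/15.


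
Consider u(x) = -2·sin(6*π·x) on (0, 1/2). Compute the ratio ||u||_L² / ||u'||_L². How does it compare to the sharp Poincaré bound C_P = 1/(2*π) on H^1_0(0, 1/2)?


||u||_L² / ||u'||_L² = 1/(6*π) < C_P = 1/(2*π).

u(x) = -2·sin(6*π·x), so u'(x) = -12*π*cos(6*π*x).
Writing u(x) = A·sin(kπx/L) with A = -2 and k = 3, use ∫_0^L sin²(kπx/L) dx = L/2 and ∫_0^L cos²(kπx/L) dx = L/2.
u² = 4·sin²(6*π·x) and (u')² = 144*π^2·cos²(6*π·x), and each of sin², cos² integrates to L/2 = 1/4 over (0, 1/2).
∫_0^1/2 u² dx = 1, so ||u||_L² = 1.
∫_0^1/2 (u')² dx = 36*π^2, so ||u'||_L² = 6*π.
Ratio ||u||_L² / ||u'||_L² = 1/(6*π).
Sharp Poincaré constant on H^1_0(0, 1/2) is C_P = L/π = 1/(2*π), achieved by sin(2*π·x).
This is the k = 3 harmonic; the ratio L/(kπ) is strictly less than C_P = L/π, consistent with the sharp inequality ||u||_L² ≤ C_P ||u'||_L².


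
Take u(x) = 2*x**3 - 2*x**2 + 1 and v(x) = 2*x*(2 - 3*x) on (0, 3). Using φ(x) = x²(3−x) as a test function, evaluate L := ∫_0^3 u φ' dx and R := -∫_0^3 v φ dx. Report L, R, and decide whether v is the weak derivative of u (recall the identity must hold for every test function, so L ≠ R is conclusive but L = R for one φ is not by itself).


LHS = -486/5, RHS = 486/5. No, v is not the weak derivative of u.

u(x) = 2*x**3 - 2*x**2 + 1, classical derivative u'(x) = 6*x**2 - 4*x.
φ(x) = x²(3−x), so φ'(x) = 3*x*(2 - x).
Note φ(0) = φ(3) = 0, so the boundary term u·φ vanishes.
LHS = ∫_0^3 u(x) φ'(x) dx = ∫_0^3 (-6*x^5 + 18*x^4 - 12*x^3 - 3*x^2 + 6*x) dx. Term by term:
  ∫_0^3 -6*x^5 dx = -729;  ∫_0^3 18*x^4 dx = 4374/5;  ∫_0^3 -12*x^3 dx = -243;
  ∫_0^3 -3*x^2 dx = -27;  ∫_0^3 6*x dx = 27.
Sum: -729 + 4374/5 − 243 − 27 + 27 = -486/5.
So LHS = -486/5.
∫_0^3 v(x) φ(x) dx = ∫_0^3 (6*x^5 - 22*x^4 + 12*x^3) dx. Term by term:
  ∫_0^3 6*x^5 dx = 729;  ∫_0^3 -22*x^4 dx = -5346/5;  ∫_0^3 12*x^3 dx = 243.
Sum: 729 − 5346/5 + 243 = -486/5.
So RHS = -∫_0^3 v(x) φ(x) dx = 486/5.
LHS − RHS = -972/5 ≠ 0, so the identity fails.
(For a valid weak derivative the identity must hold for EVERY test function, in particular this one. The failure shows v is NOT the weak derivative of u.)
Correct weak derivative would be u'(x) = 6*x**2 - 4*x.


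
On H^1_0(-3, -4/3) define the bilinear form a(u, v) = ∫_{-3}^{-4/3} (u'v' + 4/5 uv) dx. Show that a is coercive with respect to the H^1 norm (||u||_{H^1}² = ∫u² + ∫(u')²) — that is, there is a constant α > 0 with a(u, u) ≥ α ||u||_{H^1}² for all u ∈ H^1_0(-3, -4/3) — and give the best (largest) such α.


α = (20 + 9*π^2)/(25 + 9*π^2)

Coercivity of a(·,·) on H^1_0(-3, -4/3) means a(u, u) ≥ α ||u||_{H^1}² for every u ∈ H^1_0.
The interval has length L = 5/3, and Poincaré/coercivity depend only on L. Here a(u, u) = ∫(u')² + (4/5)·∫u².
Here 0 < c = 4/5 < 1. The condition a(u,u) ≥ α||u||_{H^1}² reads (1−α)∫(u')² ≥ (α−c)∫u². Any admissible α is ≤ 1 (rapidly oscillating u have ∫u²/∫(u')² → 0), and α = 1 would force 0 ≥ (1−c)∫u², impossible since c < 1; so 1−α > 0. By the sharp Poincaré inequality on H^1_0 of an interval of length L, ∫(u')² ≥ (π/L)²∫u² with equality for the first sine mode sin(π(x−x₀)/L) (x₀ the left endpoint), so the inequality holds for all u iff (1−α)(π/L)² ≥ α − c, i.e. α ≤ ((π/L)² + c)/((π/L)² + 1) = (1 + c(L/π)²)/(1 + (L/π)²). With (π/L)² = 9*π^2/25 and c = 4/5, the largest admissible constant is α = ((π/L)² + c)/((π/L)² + 1).
Simplifying, α = (20 + 9*π^2)/(25 + 9*π^2).


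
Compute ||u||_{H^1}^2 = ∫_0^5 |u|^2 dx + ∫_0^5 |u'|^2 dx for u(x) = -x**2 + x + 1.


||u||_{H^1}^2 = 845/2

The H^1 norm (squared) on an interval (0, L) is
  ||u||_{H^1}^2 = ∫_0^L u(x)^2 dx + ∫_0^L u'(x)^2 dx.
Compute u'(x) = 1 - 2*x.
Then u(x)^2 = x**4 - 2*x**3 - x**2 + 2*x + 1 and u'(x)^2 = 4*x**2 - 4*x + 1.
Integrate each monomial from 0 to 5 using ∫_0^5 c·x^n dx = c·5^(n+1)/(n+1):
  ∫_0^5 u(x)^2 dx = ∫_0^5 (x^4 - 2*x^3 - x^2 + 2*x + 1) dx. Term by term:
    ∫_0^5 x^4 dx = 625;  ∫_0^5 -2*x^3 dx = -625/2;  ∫_0^5 -x^2 dx = -125/3;
    ∫_0^5 2*x dx = 25;  ∫_0^5 1 dx = 5.
  Sum: 625 − 625/2 − 125/3 + 25 + 5 = 1805/6.
  ∫_0^5 u'(x)^2 dx = ∫_0^5 (4*x^2 - 4*x + 1) dx. Term by term:
    ∫_0^5 4*x^2 dx = 500/3;  ∫_0^5 -4*x dx = -50;  ∫_0^5 1 dx = 5.
  Sum: 500/3 − 50 + 5 = 365/3.
Adding: ||u||_{H^1}^2 = 1805/6 + 365/3 = 845/2.


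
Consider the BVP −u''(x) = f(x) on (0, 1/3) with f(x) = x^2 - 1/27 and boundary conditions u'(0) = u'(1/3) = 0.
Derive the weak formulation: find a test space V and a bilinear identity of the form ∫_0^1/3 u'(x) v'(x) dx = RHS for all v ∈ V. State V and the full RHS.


V = H^1(0, 1/3) (no boundary constraint on v; u is determined up to an additive constant); weak form: ∫_0^1/3 u'v' dx = ∫_0^1/3 (x^2 - 1/27) v dx for all v ∈ V.

Multiply both sides by a test function v and integrate from 0 to 1/3:
  ∫_0^1/3 −u''(x) v(x) dx = ∫_0^1/3 f(x) v(x) dx.
Integrate the LHS by parts once:
  ∫_0^1/3 −u'' v dx = −[u'(x) v(x)]_0^1/3 + ∫_0^1/3 u'(x) v'(x) dx.
Thus ∫_0^1/3 u'(x) v'(x) dx = ∫_0^1/3 f(x) v(x) dx + [u'(x) v(x)]_0^1/3.
Choose V so that boundary terms are either known or forced to vanish.
u has homogeneous Neumann: u'(0) = u'(1/3) = 0. So [u' v]_0^1/3 = 0·v(1/3) − 0·v(0) = 0 for any v; take V = H^1(0, 1/3).
Weak formulation: find u (satisfying any essential BC) such that ∫_0^1/3 u'(x) v'(x) dx = ∫_0^1/3 f v dx for all v ∈ V (homogeneous Neumann, so boundary terms vanish).
Substituting f(x) = x^2 - 1/27, the right-hand side is ∫_0^1/3 (x^2 - 1/27) v dx.
Compatibility check (pure Neumann): taking v ≡ 1 ∈ V gives 0 = ∫_0^1/3 f dx + (0) − (0), i.e. ∫_0^1/3 f dx must equal u'(0) − u'(1/3) = 0. Indeed ∫_0^1/3 (x^2 - 1/27) dx = 0, so the data are compatible. The solution is then unique only up to an additive constant (fix it e.g. by requiring ∫_0^1/3 u dx = 0).


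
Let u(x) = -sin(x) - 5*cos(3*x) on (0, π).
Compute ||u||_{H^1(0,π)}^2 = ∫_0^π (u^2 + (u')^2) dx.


||u||_{H^1(0,π)}^2 = 126*π

u'(x) = 15*sin(3*x) - cos(x).
Expand u² and (u')² and integrate term by term on (0, π), using: for integers n ≥ 1, ∫_0^π sin²(nx) dx = ∫_0^π cos²(nx) dx = π/2; for n ≠ n', ∫_0^π sin(nx)sin(n'x) dx = ∫_0^π cos(nx)cos(n'x) dx = 0; and by product-to-sum, ∫_0^π sin(nx)cos(n'x) dx = ½∫_0^π [sin((n+n')x) + sin((n−n')x)] dx, which is 0 when n+n' is even and 2n/(n²−n'²) when n+n' is odd (it need not vanish on (0, π)).
  u² squared terms: (-1)²·∫sin(x)² dx = 1·π/2 = π/2;  (-5)²·∫cos(3x)² dx = 25·π/2 = 25*π/2.
  u² cross terms: 2·(-1)·(-5)·∫sin(x)·cos(3x) dx = 10·(0) = 0.
  So ∫_0^π u² dx = π/2 + 25*π/2 + 0 = 13*π.
  (u')² squared terms: (-1)²·∫cos(x)² dx = 1·π/2 = π/2;  (15)²·∫sin(3x)² dx = 225·π/2 = 225*π/2.
  (u')² cross terms: 2·(-1)·(15)·∫cos(x)·sin(3x) dx = -30·(0) = 0.
  So ∫_0^π (u')² dx = π/2 + 225*π/2 + 0 = 113*π.
||u||_{H^1}^2 = (13*π) + (113*π) = 126*π.


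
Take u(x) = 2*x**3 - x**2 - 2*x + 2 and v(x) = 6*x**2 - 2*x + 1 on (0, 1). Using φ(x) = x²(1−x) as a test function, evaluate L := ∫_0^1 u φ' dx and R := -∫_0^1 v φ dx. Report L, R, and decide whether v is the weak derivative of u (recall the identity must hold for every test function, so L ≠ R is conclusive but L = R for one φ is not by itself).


LHS = 1/15, RHS = -11/60. No, v is not the weak derivative of u.

u(x) = 2*x**3 - x**2 - 2*x + 2, classical derivative u'(x) = 6*x**2 - 2*x - 2.
φ(x) = x²(1−x), so φ'(x) = x*(2 - 3*x).
Note φ(0) = φ(1) = 0, so the boundary term u·φ vanishes.
LHS = ∫_0^1 u(x) φ'(x) dx = ∫_0^1 (-6*x^5 + 7*x^4 + 4*x^3 - 10*x^2 + 4*x) dx. Term by term:
  ∫_0^1 -6*x^5 dx = -1;  ∫_0^1 7*x^4 dx = 7/5;  ∫_0^1 4*x^3 dx = 1;
  ∫_0^1 -10*x^2 dx = -10/3;  ∫_0^1 4*x dx = 2.
Sum: -1 + 7/5 + 1 − 10/3 + 2 = 1/15.
So LHS = 1/15.
∫_0^1 v(x) φ(x) dx = ∫_0^1 (-6*x^5 + 8*x^4 - 3*x^3 + x^2) dx. Term by term:
  ∫_0^1 -6*x^5 dx = -1;  ∫_0^1 8*x^4 dx = 8/5;  ∫_0^1 -3*x^3 dx = -3/4;
  ∫_0^1 x^2 dx = 1/3.
Sum: -1 + 8/5 − 3/4 + 1/3 = 11/60.
So RHS = -∫_0^1 v(x) φ(x) dx = -11/60.
LHS − RHS = 1/4 ≠ 0, so the identity fails.
(For a valid weak derivative the identity must hold for EVERY test function, in particular this one. The failure shows v is NOT the weak derivative of u.)
Correct weak derivative would be u'(x) = 6*x**2 - 2*x - 2.


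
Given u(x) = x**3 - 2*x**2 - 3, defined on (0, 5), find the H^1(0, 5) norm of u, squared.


||u||_{H^1}^2 = 75505/14

The H^1 norm (squared) on an interval (0, L) is
  ||u||_{H^1}^2 = ∫_0^L u(x)^2 dx + ∫_0^L u'(x)^2 dx.
Compute u'(x) = 3*x**2 - 4*x.
Then u(x)^2 = x**6 - 4*x**5 + 4*x**4 - 6*x**3 + 12*x**2 + 9 and u'(x)^2 = 9*x**4 - 24*x**3 + 16*x**2.
Integrate each monomial from 0 to 5 using ∫_0^5 c·x^n dx = c·5^(n+1)/(n+1):
  ∫_0^5 u(x)^2 dx = ∫_0^5 (x^6 - 4*x^5 + 4*x^4 - 6*x^3 + 12*x^2 + 9) dx. Term by term:
    ∫_0^5 x^6 dx = 78125/7;  ∫_0^5 -4*x^5 dx = -31250/3;  ∫_0^5 4*x^4 dx = 2500;
    ∫_0^5 -6*x^3 dx = -1875/2;  ∫_0^5 12*x^2 dx = 500;  ∫_0^5 9 dx = 45.
  Sum: 78125/7 − 31250/3 + 2500 − 1875/2 + 500 + 45 = 119765/42.
  ∫_0^5 u'(x)^2 dx = ∫_0^5 (9*x^4 - 24*x^3 + 16*x^2) dx. Term by term:
    ∫_0^5 9*x^4 dx = 5625;  ∫_0^5 -24*x^3 dx = -3750;  ∫_0^5 16*x^2 dx = 2000/3.
  Sum: 5625 − 3750 + 2000/3 = 7625/3.
Adding: ||u||_{H^1}^2 = 119765/42 + 7625/3 = 75505/14.


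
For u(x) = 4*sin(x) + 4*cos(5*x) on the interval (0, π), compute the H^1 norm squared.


||u||_{H^1(0,π)}^2 = 224*π

u'(x) = -20*sin(5*x) + 4*cos(x).
Expand u² and (u')² and integrate term by term on (0, π), using: for integers n ≥ 1, ∫_0^π sin²(nx) dx = ∫_0^π cos²(nx) dx = π/2; for n ≠ n', ∫_0^π sin(nx)sin(n'x) dx = ∫_0^π cos(nx)cos(n'x) dx = 0; and by product-to-sum, ∫_0^π sin(nx)cos(n'x) dx = ½∫_0^π [sin((n+n')x) + sin((n−n')x)] dx, which is 0 when n+n' is even and 2n/(n²−n'²) when n+n' is odd (it need not vanish on (0, π)).
  u² squared terms: (4)²·∫cos(5x)² dx = 16·π/2 = 8*π;  (4)²·∫sin(x)² dx = 16·π/2 = 8*π.
  u² cross terms: 2·(4)·(4)·∫cos(5x)·sin(x) dx = 32·(0) = 0.
  So ∫_0^π u² dx = 8*π + 8*π + 0 = 16*π.
  (u')² squared terms: (-20)²·∫sin(5x)² dx = 400·π/2 = 200*π;  (4)²·∫cos(x)² dx = 16·π/2 = 8*π.
  (u')² cross terms: 2·(-20)·(4)·∫sin(5x)·cos(x) dx = -160·(0) = 0.
  So ∫_0^π (u')² dx = 200*π + 8*π + 0 = 208*π.
||u||_{H^1}^2 = (16*π) + (208*π) = 224*π.


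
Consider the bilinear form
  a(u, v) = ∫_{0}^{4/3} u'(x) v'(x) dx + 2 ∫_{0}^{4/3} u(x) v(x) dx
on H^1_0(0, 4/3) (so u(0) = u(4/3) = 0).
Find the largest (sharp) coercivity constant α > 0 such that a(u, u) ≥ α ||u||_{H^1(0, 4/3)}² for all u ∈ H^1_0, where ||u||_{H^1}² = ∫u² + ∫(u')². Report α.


α = 1

Coercivity of a(·,·) on H^1_0(0, 4/3) means a(u, u) ≥ α ||u||_{H^1}² for every u ∈ H^1_0.
The interval has length L = 4/3, and Poincaré/coercivity depend only on L. Here a(u, u) = ∫(u')² + (2)·∫u².
Here c = 2 ≥ 1, so a(u,u) = ∫(u')² + c∫u² ≥ ∫(u')² + ∫u² = ||u||_{H^1}², i.e. α = 1 works. No larger α is possible: a(u,u) ≥ α||u||_{H^1}² means (1−α)∫(u')² ≥ (α−c)∫u², and for the modes u_n = sin(nπ(x−x₀)/L) (x₀ the left endpoint) one has ∫u_n²/∫(u_n')² = (L/(nπ))² → 0, so a(u_n,u_n)/||u_n||_{H^1}² → 1. Hence the optimal constant is α = 1.
Therefore α = 1.


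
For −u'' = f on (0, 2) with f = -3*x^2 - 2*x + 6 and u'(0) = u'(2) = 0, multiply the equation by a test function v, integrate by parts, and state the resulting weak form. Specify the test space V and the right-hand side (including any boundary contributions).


V = H^1(0, 2) (no boundary constraint on v; u is determined up to an additive constant); weak form: ∫_0^2 u'v' dx = ∫_0^2 (-3*x^2 - 2*x + 6) v dx for all v ∈ V.

Multiply both sides by a test function v and integrate from 0 to 2:
  ∫_0^2 −u''(x) v(x) dx = ∫_0^2 f(x) v(x) dx.
Integrate the LHS by parts once:
  ∫_0^2 −u'' v dx = −[u'(x) v(x)]_0^2 + ∫_0^2 u'(x) v'(x) dx.
Thus ∫_0^2 u'(x) v'(x) dx = ∫_0^2 f(x) v(x) dx + [u'(x) v(x)]_0^2.
Choose V so that boundary terms are either known or forced to vanish.
u has homogeneous Neumann: u'(0) = u'(2) = 0. So [u' v]_0^2 = 0·v(2) − 0·v(0) = 0 for any v; take V = H^1(0, 2).
Weak formulation: find u (satisfying any essential BC) such that ∫_0^2 u'(x) v'(x) dx = ∫_0^2 f v dx for all v ∈ V (homogeneous Neumann, so boundary terms vanish).
Substituting f(x) = -3*x^2 - 2*x + 6, the right-hand side is ∫_0^2 (-3*x^2 - 2*x + 6) v dx.
Compatibility check (pure Neumann): taking v ≡ 1 ∈ V gives 0 = ∫_0^2 f dx + (0) − (0), i.e. ∫_0^2 f dx must equal u'(0) − u'(2) = 0. Indeed ∫_0^2 (-3*x^2 - 2*x + 6) dx = 0, so the data are compatible. The solution is then unique only up to an additive constant (fix it e.g. by requiring ∫_0^2 u dx = 0).


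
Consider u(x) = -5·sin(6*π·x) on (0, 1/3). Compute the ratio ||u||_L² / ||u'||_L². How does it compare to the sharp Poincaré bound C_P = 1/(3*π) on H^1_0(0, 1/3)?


||u||_L² / ||u'||_L² = 1/(6*π) < C_P = 1/(3*π).

u(x) = -5·sin(6*π·x), so u'(x) = -30*π*cos(6*π*x).
Writing u(x) = A·sin(kπx/L) with A = -5 and k = 2, use ∫_0^L sin²(kπx/L) dx = L/2 and ∫_0^L cos²(kπx/L) dx = L/2.
u² = 25·sin²(6*π·x) and (u')² = 900*π^2·cos²(6*π·x), and each of sin², cos² integrates to L/2 = 1/6 over (0, 1/3).
∫_0^1/3 u² dx = 25/6, so ||u||_L² = 5*sqrt(6)/6.
∫_0^1/3 (u')² dx = 150*π^2, so ||u'||_L² = 5*sqrt(6)*π.
Ratio ||u||_L² / ||u'||_L² = 1/(6*π).
Sharp Poincaré constant on H^1_0(0, 1/3) is C_P = L/π = 1/(3*π), achieved by sin(3*π·x).
This is the k = 2 harmonic; the ratio L/(kπ) is strictly less than C_P = L/π, consistent with the sharp inequality ||u||_L² ≤ C_P ||u'||_L².


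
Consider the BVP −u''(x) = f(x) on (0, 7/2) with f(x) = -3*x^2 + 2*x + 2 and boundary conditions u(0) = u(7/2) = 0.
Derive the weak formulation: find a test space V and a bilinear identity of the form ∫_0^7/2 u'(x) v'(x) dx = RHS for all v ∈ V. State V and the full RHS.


V = H^1_0(0, 7/2) (so v(0) = v(7/2) = 0); weak form: ∫_0^7/2 u'v' dx = ∫_0^7/2 (-3*x^2 + 2*x + 2) v dx for all v ∈ V.

Multiply both sides by a test function v and integrate from 0 to 7/2:
  ∫_0^7/2 −u''(x) v(x) dx = ∫_0^7/2 f(x) v(x) dx.
Integrate the LHS by parts once:
  ∫_0^7/2 −u'' v dx = −[u'(x) v(x)]_0^7/2 + ∫_0^7/2 u'(x) v'(x) dx.
Thus ∫_0^7/2 u'(x) v'(x) dx = ∫_0^7/2 f(x) v(x) dx + [u'(x) v(x)]_0^7/2.
Choose V so that boundary terms are either known or forced to vanish.
u is Dirichlet: u(0) = u(7/2) = 0. Let V = H^1_0(0, 7/2); then v(0) = v(7/2) = 0, and [u' v]_0^7/2 = 0.
Weak formulation: find u (satisfying any essential BC) such that ∫_0^7/2 u'(x) v'(x) dx = ∫_0^7/2 f v dx for all v ∈ V.
Substituting f(x) = -3*x^2 + 2*x + 2, the right-hand side is ∫_0^7/2 (-3*x^2 + 2*x + 2) v dx.


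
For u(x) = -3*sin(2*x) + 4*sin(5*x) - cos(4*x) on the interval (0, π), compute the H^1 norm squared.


||u||_{H^1(0,π)}^2 = -1360/9 + 239*π

u'(x) = 4*sin(4*x) - 6*cos(2*x) + 20*cos(5*x).
Expand u² and (u')² and integrate term by term on (0, π), using: for integers n ≥ 1, ∫_0^π sin²(nx) dx = ∫_0^π cos²(nx) dx = π/2; for n ≠ n', ∫_0^π sin(nx)sin(n'x) dx = ∫_0^π cos(nx)cos(n'x) dx = 0; and by product-to-sum, ∫_0^π sin(nx)cos(n'x) dx = ½∫_0^π [sin((n+n')x) + sin((n−n')x)] dx, which is 0 when n+n' is even and 2n/(n²−n'²) when n+n' is odd (it need not vanish on (0, π)).
  u² squared terms: (-1)²·∫cos(4x)² dx = 1·π/2 = π/2;  (-3)²·∫sin(2x)² dx = 9·π/2 = 9*π/2;  (4)²·∫sin(5x)² dx = 16·π/2 = 8*π.
  u² cross terms: 2·(-1)·(-3)·∫cos(4x)·sin(2x) dx = 6·(0) = 0;  2·(-1)·(4)·∫cos(4x)·sin(5x) dx = -8·(10/9) = -80/9;  2·(-3)·(4)·∫sin(2x)·sin(5x) dx = -24·(0) = 0.
  So ∫_0^π u² dx = π/2 + 9*π/2 + 8*π + 0 − 80/9 + 0 = -80/9 + 13*π.
  (u')² squared terms: (-6)²·∫cos(2x)² dx = 36·π/2 = 18*π;  (4)²·∫sin(4x)² dx = 16·π/2 = 8*π;  (20)²·∫cos(5x)² dx = 400·π/2 = 200*π.
  (u')² cross terms: 2·(-6)·(4)·∫cos(2x)·sin(4x) dx = -48·(0) = 0;  2·(-6)·(20)·∫cos(2x)·cos(5x) dx = -240·(0) = 0;  2·(4)·(20)·∫sin(4x)·cos(5x) dx = 160·(-8/9) = -1280/9.
  So ∫_0^π (u')² dx = 18*π + 8*π + 200*π + 0 + 0 − 1280/9 = -1280/9 + 226*π.
||u||_{H^1}^2 = (-80/9 + 13*π) + (-1280/9 + 226*π) = -1360/9 + 239*π.


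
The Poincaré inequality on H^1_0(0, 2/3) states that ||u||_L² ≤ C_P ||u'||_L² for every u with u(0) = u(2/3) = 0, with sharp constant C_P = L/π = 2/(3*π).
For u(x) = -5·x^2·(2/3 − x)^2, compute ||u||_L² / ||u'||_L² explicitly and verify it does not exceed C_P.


||u||_L² / ||u'||_L² = sqrt(3)/9 < C_P = 2/(3*π).

u(x) = -5·x^2·(2/3 − x)^2, so u'(x) = 20*x*(-9*x^2 + 9*x - 2)/9.
u(x) = -5·x^2·(2/3 − x)^2 vanishes at x = 0 and x = 2/3, so u ∈ H^1_0(0, 2/3). Differentiate via the product rule and integrate the resulting polynomials term by term.
  ∫_0^2/3 u² dx = ∫_0^2/3 (25*x^8 - 200*x^7/3 + 200*x^6/3 - 800*x^5/27 + 400*x^4/81) dx. Term by term:
    ∫_0^2/3 25*x^8 dx = 12800/177147;  ∫_0^2/3 -200*x^7/3 dx = -6400/19683;  ∫_0^2/3 200*x^6/3 dx = 25600/45927;
    ∫_0^2/3 -800*x^5/27 dx = -25600/59049;  ∫_0^2/3 400*x^4/81 dx = 2560/19683.
  Sum: 12800/177147 − 6400/19683 + 25600/45927 − 25600/59049 + 2560/19683 = 1280/1240029.
  ∫_0^2/3 (u')² dx = ∫_0^2/3 (400*x^6 - 800*x^5 + 5200*x^4/9 - 1600*x^3/9 + 1600*x^2/81) dx. Term by term:
    ∫_0^2/3 400*x^6 dx = 51200/15309;  ∫_0^2/3 -800*x^5 dx = -25600/2187;  ∫_0^2/3 5200*x^4/9 dx = 33280/2187;
    ∫_0^2/3 -1600*x^3/9 dx = -6400/729;  ∫_0^2/3 1600*x^2/81 dx = 12800/6561.
  Sum: 51200/15309 − 25600/2187 + 33280/2187 − 6400/729 + 12800/6561 = 1280/45927.
∫_0^2/3 u² dx = 1280/1240029, so ||u||_L² = 16*sqrt(105)/5103.
∫_0^2/3 (u')² dx = 1280/45927, so ||u'||_L² = 16*sqrt(35)/567.
Ratio ||u||_L² / ||u'||_L² = sqrt(3)/9.
Sharp Poincaré constant on H^1_0(0, 2/3) is C_P = L/π = 2/(3*π), achieved by sin(3*π/2·x).
A polynomial bump cannot attain the sharp Poincaré constant (only the first sine eigenfunction does), so the ratio is strictly less than C_P, consistent with ||u||_L² ≤ C_P ||u'||_L².


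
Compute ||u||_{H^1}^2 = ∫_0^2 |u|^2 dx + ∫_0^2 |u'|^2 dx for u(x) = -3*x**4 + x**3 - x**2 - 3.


||u||_{H^1}^2 = 288842/105

The H^1 norm (squared) on an interval (0, L) is
  ||u||_{H^1}^2 = ∫_0^L u(x)^2 dx + ∫_0^L u'(x)^2 dx.
Compute u'(x) = -12*x**3 + 3*x**2 - 2*x.
Then u(x)^2 = 9*x**8 - 6*x**7 + 7*x**6 - 2*x**5 + 19*x**4 - 6*x**3 + 6*x**2 + 9 and u'(x)^2 = 144*x**6 - 72*x**5 + 57*x**4 - 12*x**3 + 4*x**2.
Integrate each monomial from 0 to 2 using ∫_0^2 c·x^n dx = c·2^(n+1)/(n+1):
  ∫_0^2 u(x)^2 dx = ∫_0^2 (9*x^8 - 6*x^7 + 7*x^6 - 2*x^5 + 19*x^4 - 6*x^3 + 6*x^2 + 9) dx. Term by term:
    ∫_0^2 9*x^8 dx = 512;  ∫_0^2 -6*x^7 dx = -192;  ∫_0^2 7*x^6 dx = 128;
    ∫_0^2 -2*x^5 dx = -64/3;  ∫_0^2 19*x^4 dx = 608/5;  ∫_0^2 -6*x^3 dx = -24;
    ∫_0^2 6*x^2 dx = 16;  ∫_0^2 9 dx = 18.
  Sum: 512 − 192 + 128 − 64/3 + 608/5 − 24 + 16 + 18 = 8374/15.
  ∫_0^2 u'(x)^2 dx = ∫_0^2 (144*x^6 - 72*x^5 + 57*x^4 - 12*x^3 + 4*x^2) dx. Term by term:
    ∫_0^2 144*x^6 dx = 18432/7;  ∫_0^2 -72*x^5 dx = -768;  ∫_0^2 57*x^4 dx = 1824/5;
    ∫_0^2 -12*x^3 dx = -48;  ∫_0^2 4*x^2 dx = 32/3.
  Sum: 18432/7 − 768 + 1824/5 − 48 + 32/3 = 230224/105.
Adding: ||u||_{H^1}^2 = 8374/15 + 230224/105 = 288842/105.


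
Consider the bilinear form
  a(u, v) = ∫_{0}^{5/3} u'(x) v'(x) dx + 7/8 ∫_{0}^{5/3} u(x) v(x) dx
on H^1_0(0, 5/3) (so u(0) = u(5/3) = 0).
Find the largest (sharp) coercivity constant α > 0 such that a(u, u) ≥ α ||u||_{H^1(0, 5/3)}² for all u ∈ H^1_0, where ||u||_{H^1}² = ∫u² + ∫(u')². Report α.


α = (175 + 72*π^2)/(8*(25 + 9*π^2))

Coercivity of a(·,·) on H^1_0(0, 5/3) means a(u, u) ≥ α ||u||_{H^1}² for every u ∈ H^1_0.
The interval has length L = 5/3, and Poincaré/coercivity depend only on L. Here a(u, u) = ∫(u')² + (7/8)·∫u².
Here 0 < c = 7/8 < 1. The condition a(u,u) ≥ α||u||_{H^1}² reads (1−α)∫(u')² ≥ (α−c)∫u². Any admissible α is ≤ 1 (rapidly oscillating u have ∫u²/∫(u')² → 0), and α = 1 would force 0 ≥ (1−c)∫u², impossible since c < 1; so 1−α > 0. By the sharp Poincaré inequality on H^1_0 of an interval of length L, ∫(u')² ≥ (π/L)²∫u² with equality for the first sine mode sin(π(x−x₀)/L) (x₀ the left endpoint), so the inequality holds for all u iff (1−α)(π/L)² ≥ α − c, i.e. α ≤ ((π/L)² + c)/((π/L)² + 1) = (1 + c(L/π)²)/(1 + (L/π)²). With (π/L)² = 9*π^2/25 and c = 7/8, the largest admissible constant is α = ((π/L)² + c)/((π/L)² + 1).
Simplifying, α = (175 + 72*π^2)/(8*(25 + 9*π^2)).


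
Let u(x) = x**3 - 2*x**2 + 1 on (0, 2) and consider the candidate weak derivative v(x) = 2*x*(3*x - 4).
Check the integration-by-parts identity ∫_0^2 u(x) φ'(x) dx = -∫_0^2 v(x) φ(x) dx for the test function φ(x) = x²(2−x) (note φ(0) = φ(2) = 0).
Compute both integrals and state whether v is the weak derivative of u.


LHS = 0, RHS = 0. No, v is not the weak derivative of u.

u(x) = x**3 - 2*x**2 + 1, classical derivative u'(x) = 3*x**2 - 4*x.
φ(x) = x²(2−x), so φ'(x) = x*(4 - 3*x).
Note φ(0) = φ(2) = 0, so the boundary term u·φ vanishes.
LHS = ∫_0^2 u(x) φ'(x) dx = ∫_0^2 (-3*x^5 + 10*x^4 - 8*x^3 - 3*x^2 + 4*x) dx. Term by term:
  ∫_0^2 -3*x^5 dx = -32;  ∫_0^2 10*x^4 dx = 64;  ∫_0^2 -8*x^3 dx = -32;
  ∫_0^2 -3*x^2 dx = -8;  ∫_0^2 4*x dx = 8.
Sum: -32 + 64 − 32 − 8 + 8 = 0.
So LHS = 0.
∫_0^2 v(x) φ(x) dx = ∫_0^2 (-6*x^5 + 20*x^4 - 16*x^3) dx. Term by term:
  ∫_0^2 -6*x^5 dx = -64;  ∫_0^2 20*x^4 dx = 128;  ∫_0^2 -16*x^3 dx = -64.
Sum: -64 + 128 − 64 = 0.
So RHS = -∫_0^2 v(x) φ(x) dx = 0.
LHS = RHS, so the identity holds for this particular φ. But this is necessary, not sufficient: a weak derivative must satisfy the identity for EVERY test function in C_c^∞(0, 2).
Here u is smooth, so its weak derivative equals its classical derivative u'(x) = 3*x**2 - 4*x. Since v(x) = 2*x*(3*x - 4) ≠ u'(x), v is NOT the weak derivative of u — the agreement for this single φ is a coincidence (the difference v − u' happens to be L²-orthogonal to this φ).


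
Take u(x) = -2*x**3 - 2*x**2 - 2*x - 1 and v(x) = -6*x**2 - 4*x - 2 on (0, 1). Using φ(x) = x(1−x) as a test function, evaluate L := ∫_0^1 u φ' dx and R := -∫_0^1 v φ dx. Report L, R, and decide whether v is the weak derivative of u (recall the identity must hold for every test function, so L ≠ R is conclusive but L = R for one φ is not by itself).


LHS = 29/30, RHS = 29/30. Yes, v = u' weakly.

u(x) = -2*x**3 - 2*x**2 - 2*x - 1, classical derivative u'(x) = -6*x**2 - 4*x - 2.
φ(x) = x(1−x), so φ'(x) = 1 - 2*x.
Note φ(0) = φ(1) = 0, so the boundary term u·φ vanishes.
LHS = ∫_0^1 u(x) φ'(x) dx = ∫_0^1 (4*x^4 + 2*x^3 + 2*x^2 - 1) dx. Term by term:
  ∫_0^1 4*x^4 dx = 4/5;  ∫_0^1 2*x^3 dx = 1/2;  ∫_0^1 2*x^2 dx = 2/3;
  ∫_0^1 -1 dx = -1.
Sum: 4/5 + 1/2 + 2/3 − 1 = 29/30.
So LHS = 29/30.
∫_0^1 v(x) φ(x) dx = ∫_0^1 (6*x^4 - 2*x^3 - 2*x^2 - 2*x) dx. Term by term:
  ∫_0^1 6*x^4 dx = 6/5;  ∫_0^1 -2*x^3 dx = -1/2;  ∫_0^1 -2*x^2 dx = -2/3;
  ∫_0^1 -2*x dx = -1.
Sum: 6/5 − 1/2 − 2/3 − 1 = -29/30.
So RHS = -∫_0^1 v(x) φ(x) dx = 29/30.
LHS = RHS, so the identity holds for this test φ.
Moreover u is smooth here and v(x) = u'(x) = -6*x**2 - 4*x - 2 pointwise, so the identity holds for every test function. Hence v is the weak derivative of u.


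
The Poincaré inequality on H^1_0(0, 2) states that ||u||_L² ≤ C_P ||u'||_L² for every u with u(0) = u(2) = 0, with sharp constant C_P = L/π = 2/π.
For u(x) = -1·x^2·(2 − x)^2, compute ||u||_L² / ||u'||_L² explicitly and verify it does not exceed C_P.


||u||_L² / ||u'||_L² = sqrt(3)/3 < C_P = 2/π.

u(x) = -1·x^2·(2 − x)^2, so u'(x) = 4*x*(-x^2 + 3*x - 2).
u(x) = -1·x^2·(2 − x)^2 vanishes at x = 0 and x = 2, so u ∈ H^1_0(0, 2). Differentiate via the product rule and integrate the resulting polynomials term by term.
  ∫_0^2 u² dx = ∫_0^2 (x^8 - 8*x^7 + 24*x^6 - 32*x^5 + 16*x^4) dx. Term by term:
    ∫_0^2 x^8 dx = 512/9;  ∫_0^2 -8*x^7 dx = -256;  ∫_0^2 24*x^6 dx = 3072/7;
    ∫_0^2 -32*x^5 dx = -1024/3;  ∫_0^2 16*x^4 dx = 512/5.
  Sum: 512/9 − 256 + 3072/7 − 1024/3 + 512/5 = 256/315.
  ∫_0^2 (u')² dx = ∫_0^2 (16*x^6 - 96*x^5 + 208*x^4 - 192*x^3 + 64*x^2) dx. Term by term:
    ∫_0^2 16*x^6 dx = 2048/7;  ∫_0^2 -96*x^5 dx = -1024;  ∫_0^2 208*x^4 dx = 6656/5;
    ∫_0^2 -192*x^3 dx = -768;  ∫_0^2 64*x^2 dx = 512/3.
  Sum: 2048/7 − 1024 + 6656/5 − 768 + 512/3 = 256/105.
∫_0^2 u² dx = 256/315, so ||u||_L² = 16*sqrt(35)/105.
∫_0^2 (u')² dx = 256/105, so ||u'||_L² = 16*sqrt(105)/105.
Ratio ||u||_L² / ||u'||_L² = sqrt(3)/3.
Sharp Poincaré constant on H^1_0(0, 2) is C_P = L/π = 2/π, achieved by sin(π/2·x).
A polynomial bump cannot attain the sharp Poincaré constant (only the first sine eigenfunction does), so the ratio is strictly less than C_P, consistent with ||u||_L² ≤ C_P ||u'||_L².
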